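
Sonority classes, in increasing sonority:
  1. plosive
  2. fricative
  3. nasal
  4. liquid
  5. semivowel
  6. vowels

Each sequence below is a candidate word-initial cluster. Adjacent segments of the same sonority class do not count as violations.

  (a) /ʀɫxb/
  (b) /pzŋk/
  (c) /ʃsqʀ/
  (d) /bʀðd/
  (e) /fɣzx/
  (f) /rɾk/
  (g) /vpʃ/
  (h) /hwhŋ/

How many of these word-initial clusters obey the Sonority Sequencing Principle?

(a) sonority 4-4-2-1: ill-formed.
(b) sonority 1-2-3-1: ill-formed.
(c) sonority 2-2-1-4: ill-formed.
(d) sonority 1-4-2-1: ill-formed.
(e) sonority 2-2-2-2: well-formed.
(f) sonority 4-4-1: ill-formed.
(g) sonority 2-1-2: ill-formed.
(h) sonority 2-5-2-3: ill-formed.

1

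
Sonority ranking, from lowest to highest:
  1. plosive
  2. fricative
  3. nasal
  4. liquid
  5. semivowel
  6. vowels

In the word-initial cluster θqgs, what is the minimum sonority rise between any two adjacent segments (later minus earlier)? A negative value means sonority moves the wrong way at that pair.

-1

/θ/: fricative = 2.
/q/: plosive = 1.
/g/: plosive = 1.
/s/: fricative = 2.
/θ/→/q/: change -1.
/q/→/g/: change +0.
/g/→/s/: change +1.
Minimum = -1.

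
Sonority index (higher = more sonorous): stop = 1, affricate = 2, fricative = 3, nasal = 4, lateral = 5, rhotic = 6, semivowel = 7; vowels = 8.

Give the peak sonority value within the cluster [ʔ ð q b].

3

/ʔ/ is a stop (sonority 1).
/ð/ is a fricative (sonority 3).
/q/ is a stop (sonority 1).
/b/ is a stop (sonority 1).
The maximum is 3.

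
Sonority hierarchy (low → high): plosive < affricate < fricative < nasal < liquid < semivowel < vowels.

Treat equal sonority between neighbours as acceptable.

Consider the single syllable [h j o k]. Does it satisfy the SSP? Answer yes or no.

yes

Onset: /h/ is a fricative (sonority 3), /j/ is a semivowel (sonority 6); then the nucleus /o/ (sonority 7).
Onset profile 3-6-7 — rises to the nucleus.
Coda: /k/ is a plosive (sonority 1).
Coda profile 7-1 — falls from the nucleus.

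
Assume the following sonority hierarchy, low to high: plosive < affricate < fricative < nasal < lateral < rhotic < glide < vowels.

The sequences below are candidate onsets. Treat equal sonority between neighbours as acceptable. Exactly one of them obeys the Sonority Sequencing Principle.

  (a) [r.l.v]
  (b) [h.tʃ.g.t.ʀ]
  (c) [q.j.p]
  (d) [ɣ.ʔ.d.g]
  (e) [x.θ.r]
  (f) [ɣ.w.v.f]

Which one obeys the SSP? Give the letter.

(a) 6-5-3 → violates
(b) 3-2-1-1-6 → violates
(c) 1-7-1 → violates
(d) 3-1-1-1 → violates
(e) 3-3-6 → obeys
(f) 3-7-3-3 → violates

e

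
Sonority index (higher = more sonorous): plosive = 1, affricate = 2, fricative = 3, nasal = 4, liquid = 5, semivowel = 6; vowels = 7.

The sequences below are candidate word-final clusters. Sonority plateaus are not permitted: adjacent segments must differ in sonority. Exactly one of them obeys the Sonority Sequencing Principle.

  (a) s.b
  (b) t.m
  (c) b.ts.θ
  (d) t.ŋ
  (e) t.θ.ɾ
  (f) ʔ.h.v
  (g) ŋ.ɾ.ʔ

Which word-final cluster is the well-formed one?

a

(a) sonority 3-1: well-formed.
(b) sonority 1-4: ill-formed.
(c) sonority 1-2-3: ill-formed.
(d) sonority 1-4: ill-formed.
(e) sonority 1-3-5: ill-formed.
(f) sonority 1-3-3: ill-formed.
(g) sonority 4-5-1: ill-formed.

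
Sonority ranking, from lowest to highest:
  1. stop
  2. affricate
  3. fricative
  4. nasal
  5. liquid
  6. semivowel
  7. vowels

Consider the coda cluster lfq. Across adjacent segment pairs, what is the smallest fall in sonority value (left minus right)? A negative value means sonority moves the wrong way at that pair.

2

/l/ is a liquid (sonority 5).
/f/ is a fricative (sonority 3).
/q/ is a stop (sonority 1).
/l/→/f/: change +2.
/f/→/q/: change +2.
Minimum = 2.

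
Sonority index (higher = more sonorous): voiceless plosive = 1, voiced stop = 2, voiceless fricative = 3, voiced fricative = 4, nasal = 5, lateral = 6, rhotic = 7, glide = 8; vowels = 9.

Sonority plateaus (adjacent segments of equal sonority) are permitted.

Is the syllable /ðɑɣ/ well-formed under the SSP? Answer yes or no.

yes

Onset: /ð/ is a voiced fricative (sonority 4); then the nucleus /ɑ/ (sonority 9).
Onset profile 4-9 — rises to the nucleus.
Coda: /ɣ/ is a voiced fricative (sonority 4).
Coda profile 9-4 — falls from the nucleus.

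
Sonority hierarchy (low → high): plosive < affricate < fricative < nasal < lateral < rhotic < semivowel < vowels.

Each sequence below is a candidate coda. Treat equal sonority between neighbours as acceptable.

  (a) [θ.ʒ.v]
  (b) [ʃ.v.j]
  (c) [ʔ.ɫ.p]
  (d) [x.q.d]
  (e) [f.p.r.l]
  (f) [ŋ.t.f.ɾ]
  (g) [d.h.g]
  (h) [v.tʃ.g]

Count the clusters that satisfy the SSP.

(a) sonority 3-3-3: well-formed.
(b) sonority 3-3-7: ill-formed.
(c) sonority 1-5-1: ill-formed.
(d) sonority 3-1-1: well-formed.
(e) sonority 3-1-6-5: ill-formed.
(f) sonority 4-1-3-6: ill-formed.
(g) sonority 1-3-1: ill-formed.
(h) sonority 3-2-1: well-formed.

3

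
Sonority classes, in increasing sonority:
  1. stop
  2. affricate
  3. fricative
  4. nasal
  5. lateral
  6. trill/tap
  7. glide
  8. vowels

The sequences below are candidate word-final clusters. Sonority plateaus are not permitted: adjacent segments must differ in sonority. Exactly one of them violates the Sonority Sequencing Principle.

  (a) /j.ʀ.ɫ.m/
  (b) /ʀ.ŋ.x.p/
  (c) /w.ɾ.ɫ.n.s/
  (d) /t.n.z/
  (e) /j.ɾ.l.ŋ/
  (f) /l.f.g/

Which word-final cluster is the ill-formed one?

(a) sonority 7-6-5-4: well-formed.
(b) sonority 6-4-3-1: well-formed.
(c) sonority 7-6-5-4-3: well-formed.
(d) sonority 1-4-3: ill-formed.
(e) sonority 7-6-5-4: well-formed.
(f) sonority 5-3-1: well-formed.

d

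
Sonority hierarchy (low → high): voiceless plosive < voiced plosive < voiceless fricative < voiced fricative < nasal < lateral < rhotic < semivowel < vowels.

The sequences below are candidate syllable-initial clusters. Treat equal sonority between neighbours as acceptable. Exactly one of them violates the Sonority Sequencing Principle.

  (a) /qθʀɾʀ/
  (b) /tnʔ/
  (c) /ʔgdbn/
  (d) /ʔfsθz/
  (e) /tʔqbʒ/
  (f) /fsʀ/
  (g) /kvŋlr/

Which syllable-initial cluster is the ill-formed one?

b

(a) 1-3-7-7-7 → obeys
(b) 1-5-1 → violates
(c) 1-2-2-2-5 → obeys
(d) 1-3-3-3-4 → obeys
(e) 1-1-1-2-4 → obeys
(f) 3-3-7 → obeys
(g) 1-4-5-6-7 → obeys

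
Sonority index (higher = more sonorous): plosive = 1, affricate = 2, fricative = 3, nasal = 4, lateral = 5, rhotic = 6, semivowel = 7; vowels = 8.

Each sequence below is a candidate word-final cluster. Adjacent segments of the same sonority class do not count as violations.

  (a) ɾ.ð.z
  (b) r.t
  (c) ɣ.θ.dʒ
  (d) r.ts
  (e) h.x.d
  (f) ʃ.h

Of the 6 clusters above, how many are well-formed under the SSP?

6

(a) sonority 6-3-3: well-formed.
(b) sonority 6-1: well-formed.
(c) sonority 3-3-2: well-formed.
(d) sonority 6-2: well-formed.
(e) sonority 3-3-1: well-formed.
(f) sonority 3-3: well-formed.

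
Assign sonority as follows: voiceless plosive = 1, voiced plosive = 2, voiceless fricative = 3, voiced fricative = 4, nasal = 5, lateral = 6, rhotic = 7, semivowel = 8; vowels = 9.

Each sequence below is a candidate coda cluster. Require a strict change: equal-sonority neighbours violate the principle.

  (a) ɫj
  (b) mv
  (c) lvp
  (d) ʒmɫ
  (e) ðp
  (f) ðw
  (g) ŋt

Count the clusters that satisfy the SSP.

4

(a) ɫj: profile 6-8 — violates.
(b) mv: profile 5-4 — obeys.
(c) lvp: profile 6-4-1 — obeys.
(d) ʒmɫ: profile 4-5-6 — violates.
(e) ðp: profile 4-1 — obeys.
(f) ðw: profile 4-8 — violates.
(g) ŋt: profile 5-1 — obeys.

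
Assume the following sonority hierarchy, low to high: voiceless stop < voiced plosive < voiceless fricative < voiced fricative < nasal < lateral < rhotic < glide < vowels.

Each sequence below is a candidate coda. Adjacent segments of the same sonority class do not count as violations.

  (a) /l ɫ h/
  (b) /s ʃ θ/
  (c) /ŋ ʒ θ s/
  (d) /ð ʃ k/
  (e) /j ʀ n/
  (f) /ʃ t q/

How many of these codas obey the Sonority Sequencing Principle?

6

(a) sonority 6-6-3: well-formed.
(b) sonority 3-3-3: well-formed.
(c) sonority 5-4-3-3: well-formed.
(d) sonority 4-3-1: well-formed.
(e) sonority 8-7-5: well-formed.
(f) sonority 3-1-1: well-formed.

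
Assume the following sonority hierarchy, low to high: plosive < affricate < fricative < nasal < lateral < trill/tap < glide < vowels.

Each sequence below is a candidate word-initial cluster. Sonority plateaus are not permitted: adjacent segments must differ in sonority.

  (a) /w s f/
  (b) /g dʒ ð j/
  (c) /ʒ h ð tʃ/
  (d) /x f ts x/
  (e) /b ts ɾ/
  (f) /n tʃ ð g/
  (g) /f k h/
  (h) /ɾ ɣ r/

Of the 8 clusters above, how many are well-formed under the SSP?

(a) sonority 7-3-3: ill-formed.
(b) sonority 1-2-3-7: well-formed.
(c) sonority 3-3-3-2: ill-formed.
(d) sonority 3-3-2-3: ill-formed.
(e) sonority 1-2-6: well-formed.
(f) sonority 4-2-3-1: ill-formed.
(g) sonority 3-1-3: ill-formed.
(h) sonority 6-3-6: ill-formed.

2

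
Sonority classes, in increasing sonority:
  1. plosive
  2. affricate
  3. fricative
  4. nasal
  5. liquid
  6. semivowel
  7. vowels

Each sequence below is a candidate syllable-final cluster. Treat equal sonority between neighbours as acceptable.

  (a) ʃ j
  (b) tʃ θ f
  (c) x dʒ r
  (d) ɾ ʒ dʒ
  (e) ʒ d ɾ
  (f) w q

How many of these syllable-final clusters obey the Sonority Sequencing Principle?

(a) ʃ j: profile 3-6 — violates.
(b) tʃ θ f: profile 2-3-3 — violates.
(c) x dʒ r: profile 3-2-5 — violates.
(d) ɾ ʒ dʒ: profile 5-3-2 — obeys.
(e) ʒ d ɾ: profile 3-1-5 — violates.
(f) w q: profile 6-1 — obeys.

2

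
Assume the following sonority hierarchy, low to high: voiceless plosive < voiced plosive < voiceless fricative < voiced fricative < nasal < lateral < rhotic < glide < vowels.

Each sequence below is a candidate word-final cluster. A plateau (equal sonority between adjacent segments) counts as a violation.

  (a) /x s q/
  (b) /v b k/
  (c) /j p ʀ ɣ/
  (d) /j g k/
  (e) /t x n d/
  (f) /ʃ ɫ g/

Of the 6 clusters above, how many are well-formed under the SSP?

(a) 3-3-1 → violates
(b) 4-2-1 → obeys
(c) 8-1-7-4 → violates
(d) 8-2-1 → obeys
(e) 1-3-5-2 → violates
(f) 3-6-2 → violates

2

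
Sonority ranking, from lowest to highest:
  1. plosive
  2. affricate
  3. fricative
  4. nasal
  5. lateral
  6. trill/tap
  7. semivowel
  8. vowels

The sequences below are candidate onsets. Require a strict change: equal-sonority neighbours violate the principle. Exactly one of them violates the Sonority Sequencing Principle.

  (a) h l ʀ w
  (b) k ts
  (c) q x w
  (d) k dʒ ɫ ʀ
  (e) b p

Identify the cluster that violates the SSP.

e

(a) 3-5-6-7 → obeys
(b) 1-2 → obeys
(c) 1-3-7 → obeys
(d) 1-2-5-6 → obeys
(e) 1-1 → violates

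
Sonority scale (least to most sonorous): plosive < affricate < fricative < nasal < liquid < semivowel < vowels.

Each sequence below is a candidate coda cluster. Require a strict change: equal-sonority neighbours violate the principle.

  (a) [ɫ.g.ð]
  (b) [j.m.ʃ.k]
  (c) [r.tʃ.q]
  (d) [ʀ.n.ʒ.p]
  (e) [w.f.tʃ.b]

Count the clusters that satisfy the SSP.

4

(a) sonority 5-1-3: ill-formed.
(b) sonority 6-4-3-1: well-formed.
(c) sonority 5-2-1: well-formed.
(d) sonority 5-4-3-1: well-formed.
(e) sonority 6-3-2-1: well-formed.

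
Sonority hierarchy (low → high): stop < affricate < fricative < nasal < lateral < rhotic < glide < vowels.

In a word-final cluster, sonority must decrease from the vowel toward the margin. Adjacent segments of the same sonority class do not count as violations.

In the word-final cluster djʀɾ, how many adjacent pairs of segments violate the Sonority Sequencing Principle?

/d/ — stop, sonority 1.
/j/ — glide, sonority 7.
/ʀ/ — rhotic, sonority 6.
/ɾ/ — rhotic, sonority 6.
/d/→/j/: 1→7 (does not fall) — violation.
/j/→/ʀ/: 7→6 (falls) — ok.
/ʀ/→/ɾ/: 6→6 (plateau, allowed) — ok.

1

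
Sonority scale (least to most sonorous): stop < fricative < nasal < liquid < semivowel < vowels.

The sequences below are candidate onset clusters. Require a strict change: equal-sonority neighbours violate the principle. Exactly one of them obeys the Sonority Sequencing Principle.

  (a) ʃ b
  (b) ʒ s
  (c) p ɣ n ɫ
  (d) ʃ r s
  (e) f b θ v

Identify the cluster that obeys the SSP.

c

(a) ʃ b: profile 2-1 — violates.
(b) ʒ s: profile 2-2 — violates.
(c) p ɣ n ɫ: profile 1-2-3-4 — obeys.
(d) ʃ r s: profile 2-4-2 — violates.
(e) f b θ v: profile 2-1-2-2 — violates.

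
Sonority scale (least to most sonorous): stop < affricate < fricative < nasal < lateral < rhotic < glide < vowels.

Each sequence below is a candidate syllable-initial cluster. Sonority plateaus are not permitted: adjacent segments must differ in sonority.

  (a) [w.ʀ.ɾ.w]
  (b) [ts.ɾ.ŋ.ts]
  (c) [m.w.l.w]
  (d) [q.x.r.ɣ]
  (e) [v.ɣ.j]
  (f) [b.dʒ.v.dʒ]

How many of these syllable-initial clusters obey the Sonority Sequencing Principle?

0

(a) [w.ʀ.ɾ.w]: profile 7-6-6-7 — violates.
(b) [ts.ɾ.ŋ.ts]: profile 2-6-4-2 — violates.
(c) [m.w.l.w]: profile 4-7-5-7 — violates.
(d) [q.x.r.ɣ]: profile 1-3-6-3 — violates.
(e) [v.ɣ.j]: profile 3-3-7 — violates.
(f) [b.dʒ.v.dʒ]: profile 1-2-3-2 — violates.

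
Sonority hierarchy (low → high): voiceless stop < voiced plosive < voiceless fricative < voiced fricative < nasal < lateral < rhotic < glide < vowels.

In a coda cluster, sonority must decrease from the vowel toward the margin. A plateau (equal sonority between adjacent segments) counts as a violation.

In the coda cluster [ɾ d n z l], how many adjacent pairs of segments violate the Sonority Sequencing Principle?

/ɾ/ is a rhotic (sonority 7).
/d/ is a voiced plosive (sonority 2).
/n/ is a nasal (sonority 5).
/z/ is a voiced fricative (sonority 4).
/l/ is a lateral (sonority 6).
/ɾ/→/d/: 7→2 (falls) — ok.
/d/→/n/: 2→5 (does not fall) — violation.
/n/→/z/: 5→4 (falls) — ok.
/z/→/l/: 4→6 (does not fall) — violation.

2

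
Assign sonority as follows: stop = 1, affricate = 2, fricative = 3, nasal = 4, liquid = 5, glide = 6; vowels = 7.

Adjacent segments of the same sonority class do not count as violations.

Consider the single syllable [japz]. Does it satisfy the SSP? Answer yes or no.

Onset: /j/ is a glide (sonority 6); then the nucleus /a/ (sonority 7).
Onset profile 6-7 — rises to the nucleus.
Coda: /p/ is a stop (sonority 1), /z/ is a fricative (sonority 3).
Coda profile 7-1-3 — does not fall throughout.

no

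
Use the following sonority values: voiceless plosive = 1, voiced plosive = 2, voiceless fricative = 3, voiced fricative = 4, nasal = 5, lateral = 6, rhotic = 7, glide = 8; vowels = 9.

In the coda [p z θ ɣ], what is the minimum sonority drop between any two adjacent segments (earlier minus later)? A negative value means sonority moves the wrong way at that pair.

/p/: voiceless plosive = 1.
/z/: voiced fricative = 4.
/θ/: voiceless fricative = 3.
/ɣ/: voiced fricative = 4.
/p/→/z/: change -3.
/z/→/θ/: change +1.
/θ/→/ɣ/: change -1.
Minimum = -3.

-3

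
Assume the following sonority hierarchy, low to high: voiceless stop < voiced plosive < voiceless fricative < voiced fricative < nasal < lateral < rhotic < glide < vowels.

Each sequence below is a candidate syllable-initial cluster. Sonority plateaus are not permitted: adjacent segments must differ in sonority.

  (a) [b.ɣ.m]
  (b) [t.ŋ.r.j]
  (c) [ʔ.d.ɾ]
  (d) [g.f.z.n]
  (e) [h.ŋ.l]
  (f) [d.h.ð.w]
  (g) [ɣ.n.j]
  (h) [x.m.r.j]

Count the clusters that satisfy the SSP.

(a) [b.ɣ.m]: profile 2-4-5 — obeys.
(b) [t.ŋ.r.j]: profile 1-5-7-8 — obeys.
(c) [ʔ.d.ɾ]: profile 1-2-7 — obeys.
(d) [g.f.z.n]: profile 2-3-4-5 — obeys.
(e) [h.ŋ.l]: profile 3-5-6 — obeys.
(f) [d.h.ð.w]: profile 2-3-4-8 — obeys.
(g) [ɣ.n.j]: profile 4-5-8 — obeys.
(h) [x.m.r.j]: profile 3-5-7-8 — obeys.

8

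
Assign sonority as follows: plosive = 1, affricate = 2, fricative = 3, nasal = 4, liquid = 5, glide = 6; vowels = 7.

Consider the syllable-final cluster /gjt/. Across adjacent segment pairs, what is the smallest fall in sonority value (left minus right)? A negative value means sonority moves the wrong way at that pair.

-5

/g/ — plosive, sonority 1.
/j/ — glide, sonority 6.
/t/ — plosive, sonority 1.
/g/→/j/: change -5.
/j/→/t/: change +5.
Minimum = -5.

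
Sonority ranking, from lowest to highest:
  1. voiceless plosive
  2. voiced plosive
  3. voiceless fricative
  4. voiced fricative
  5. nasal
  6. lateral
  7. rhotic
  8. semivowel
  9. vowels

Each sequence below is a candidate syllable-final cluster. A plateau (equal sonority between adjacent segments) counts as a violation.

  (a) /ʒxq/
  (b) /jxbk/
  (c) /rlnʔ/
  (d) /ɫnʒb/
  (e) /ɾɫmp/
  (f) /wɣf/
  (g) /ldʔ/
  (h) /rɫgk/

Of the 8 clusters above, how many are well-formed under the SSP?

(a) sonority 4-3-1: well-formed.
(b) sonority 8-3-2-1: well-formed.
(c) sonority 7-6-5-1: well-formed.
(d) sonority 6-5-4-2: well-formed.
(e) sonority 7-6-5-1: well-formed.
(f) sonority 8-4-3: well-formed.
(g) sonority 6-2-1: well-formed.
(h) sonority 7-6-2-1: well-formed.

8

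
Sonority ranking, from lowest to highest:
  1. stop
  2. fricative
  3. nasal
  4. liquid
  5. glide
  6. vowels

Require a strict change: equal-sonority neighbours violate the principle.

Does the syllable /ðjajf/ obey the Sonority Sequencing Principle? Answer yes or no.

yes

Onset: /ð/ is a fricative (sonority 2), /j/ is a glide (sonority 5); then the nucleus /a/ (sonority 6).
Onset profile 2-5-6 — rises to the nucleus.
Coda: /j/ is a glide (sonority 5), /f/ is a fricative (sonority 2).
Coda profile 6-5-2 — falls from the nucleus.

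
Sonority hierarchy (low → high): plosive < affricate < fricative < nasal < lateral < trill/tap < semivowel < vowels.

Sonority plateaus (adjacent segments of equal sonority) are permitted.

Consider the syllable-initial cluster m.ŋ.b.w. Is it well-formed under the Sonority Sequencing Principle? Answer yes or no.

no

/m/: nasal = 4.
/ŋ/: nasal = 4.
/b/: plosive = 1.
/w/: semivowel = 7.
The profile is 4-4-1-7. Between /ŋ/ (4) and /b/ (1) sonority does not rise, so the cluster violates the SSP.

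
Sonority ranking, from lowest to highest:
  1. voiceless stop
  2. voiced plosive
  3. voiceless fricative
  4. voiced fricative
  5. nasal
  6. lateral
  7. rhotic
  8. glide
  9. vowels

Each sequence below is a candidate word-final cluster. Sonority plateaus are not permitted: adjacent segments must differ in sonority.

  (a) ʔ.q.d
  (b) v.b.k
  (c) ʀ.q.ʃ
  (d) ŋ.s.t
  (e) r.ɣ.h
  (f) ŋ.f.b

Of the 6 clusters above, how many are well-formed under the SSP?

4

(a) 1-1-2 → violates
(b) 4-2-1 → obeys
(c) 7-1-3 → violates
(d) 5-3-1 → obeys
(e) 7-4-3 → obeys
(f) 5-3-2 → obeys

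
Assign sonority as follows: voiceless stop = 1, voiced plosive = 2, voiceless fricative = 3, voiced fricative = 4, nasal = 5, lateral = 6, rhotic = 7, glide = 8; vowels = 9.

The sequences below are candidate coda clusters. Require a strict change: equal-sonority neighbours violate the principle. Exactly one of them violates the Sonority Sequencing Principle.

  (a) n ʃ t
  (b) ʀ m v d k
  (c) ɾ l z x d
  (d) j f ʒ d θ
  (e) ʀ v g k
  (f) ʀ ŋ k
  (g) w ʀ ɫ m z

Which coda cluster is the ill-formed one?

(a) sonority 5-3-1: well-formed.
(b) sonority 7-5-4-2-1: well-formed.
(c) sonority 7-6-4-3-2: well-formed.
(d) sonority 8-3-4-2-3: ill-formed.
(e) sonority 7-4-2-1: well-formed.
(f) sonority 7-5-1: well-formed.
(g) sonority 8-7-6-5-4: well-formed.

d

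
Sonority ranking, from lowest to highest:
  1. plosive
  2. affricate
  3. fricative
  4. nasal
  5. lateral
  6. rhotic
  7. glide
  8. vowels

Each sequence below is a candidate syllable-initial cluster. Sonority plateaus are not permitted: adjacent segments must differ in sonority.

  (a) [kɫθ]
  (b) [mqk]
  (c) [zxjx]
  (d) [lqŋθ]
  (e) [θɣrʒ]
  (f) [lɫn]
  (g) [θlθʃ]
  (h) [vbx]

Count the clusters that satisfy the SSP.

0

(a) sonority 1-5-3: ill-formed.
(b) sonority 4-1-1: ill-formed.
(c) sonority 3-3-7-3: ill-formed.
(d) sonority 5-1-4-3: ill-formed.
(e) sonority 3-3-6-3: ill-formed.
(f) sonority 5-5-4: ill-formed.
(g) sonority 3-5-3-3: ill-formed.
(h) sonority 3-1-3: ill-formed.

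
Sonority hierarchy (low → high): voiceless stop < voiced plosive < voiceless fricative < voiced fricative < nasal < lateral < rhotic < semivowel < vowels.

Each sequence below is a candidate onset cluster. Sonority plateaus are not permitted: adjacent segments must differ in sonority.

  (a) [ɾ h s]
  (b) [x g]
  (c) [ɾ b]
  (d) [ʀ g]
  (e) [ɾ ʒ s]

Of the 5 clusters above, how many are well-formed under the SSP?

0

(a) [ɾ h s]: profile 7-3-3 — violates.
(b) [x g]: profile 3-2 — violates.
(c) [ɾ b]: profile 7-2 — violates.
(d) [ʀ g]: profile 7-2 — violates.
(e) [ɾ ʒ s]: profile 7-4-3 — violates.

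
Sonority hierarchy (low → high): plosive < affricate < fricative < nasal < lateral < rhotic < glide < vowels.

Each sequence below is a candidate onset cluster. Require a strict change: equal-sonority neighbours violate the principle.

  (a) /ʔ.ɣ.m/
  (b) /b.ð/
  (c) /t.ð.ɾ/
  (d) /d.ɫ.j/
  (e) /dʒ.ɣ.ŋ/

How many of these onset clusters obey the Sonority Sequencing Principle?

(a) sonority 1-3-4: well-formed.
(b) sonority 1-3: well-formed.
(c) sonority 1-3-6: well-formed.
(d) sonority 1-5-7: well-formed.
(e) sonority 2-3-4: well-formed.

5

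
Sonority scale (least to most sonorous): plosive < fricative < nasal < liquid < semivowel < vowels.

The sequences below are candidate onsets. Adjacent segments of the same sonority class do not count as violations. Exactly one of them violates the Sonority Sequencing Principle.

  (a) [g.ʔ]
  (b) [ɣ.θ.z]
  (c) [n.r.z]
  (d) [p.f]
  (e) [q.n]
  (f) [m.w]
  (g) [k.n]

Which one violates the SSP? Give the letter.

c

(a) 1-1 → obeys
(b) 2-2-2 → obeys
(c) 3-4-2 → violates
(d) 1-2 → obeys
(e) 1-3 → obeys
(f) 3-5 → obeys
(g) 1-3 → obeys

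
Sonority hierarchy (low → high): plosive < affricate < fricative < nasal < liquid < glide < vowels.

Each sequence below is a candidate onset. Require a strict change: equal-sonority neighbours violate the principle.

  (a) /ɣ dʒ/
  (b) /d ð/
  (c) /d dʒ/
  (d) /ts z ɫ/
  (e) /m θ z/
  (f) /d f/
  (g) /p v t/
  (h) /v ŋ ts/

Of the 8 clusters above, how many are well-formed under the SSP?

(a) sonority 3-2: ill-formed.
(b) sonority 1-3: well-formed.
(c) sonority 1-2: well-formed.
(d) sonority 2-3-5: well-formed.
(e) sonority 4-3-3: ill-formed.
(f) sonority 1-3: well-formed.
(g) sonority 1-3-1: ill-formed.
(h) sonority 3-4-2: ill-formed.

4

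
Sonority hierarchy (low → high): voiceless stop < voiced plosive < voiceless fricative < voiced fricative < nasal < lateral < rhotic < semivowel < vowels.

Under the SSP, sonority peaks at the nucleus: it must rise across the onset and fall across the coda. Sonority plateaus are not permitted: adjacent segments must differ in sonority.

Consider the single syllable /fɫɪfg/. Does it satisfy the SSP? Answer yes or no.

Onset: /f/ is a voiceless fricative (sonority 3), /ɫ/ is a lateral (sonority 6); then the nucleus /ɪ/ (sonority 9).
Onset profile 3-6-9 — rises to the nucleus.
Coda: /f/ is a voiceless fricative (sonority 3), /g/ is a voiced plosive (sonority 2).
Coda profile 9-3-2 — falls from the nucleus.

yes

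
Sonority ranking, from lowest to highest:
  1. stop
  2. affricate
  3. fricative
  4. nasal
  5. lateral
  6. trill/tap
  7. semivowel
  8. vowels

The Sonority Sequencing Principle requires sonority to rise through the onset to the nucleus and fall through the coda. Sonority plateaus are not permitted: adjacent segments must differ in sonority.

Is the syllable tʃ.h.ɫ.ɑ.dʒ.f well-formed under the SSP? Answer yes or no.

no

Onset: /tʃ/ is an affricate (sonority 2), /h/ is a fricative (sonority 3), /ɫ/ is a lateral (sonority 5); then the nucleus /ɑ/ (sonority 8).
Onset profile 2-3-5-8 — rises to the nucleus.
Coda: /dʒ/ is an affricate (sonority 2), /f/ is a fricative (sonority 3).
Coda profile 8-2-3 — does not strictly fall throughout.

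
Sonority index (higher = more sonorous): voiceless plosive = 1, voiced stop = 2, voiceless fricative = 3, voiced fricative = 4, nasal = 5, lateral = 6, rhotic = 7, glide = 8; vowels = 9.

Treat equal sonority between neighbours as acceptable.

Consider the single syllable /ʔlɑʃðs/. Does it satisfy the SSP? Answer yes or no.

no

Onset: /ʔ/ is a voiceless plosive (sonority 1), /l/ is a lateral (sonority 6); then the nucleus /ɑ/ (sonority 9).
Onset profile 1-6-9 — rises to the nucleus.
Coda: /ʃ/ is a voiceless fricative (sonority 3), /ð/ is a voiced fricative (sonority 4), /s/ is a voiceless fricative (sonority 3).
Coda profile 9-3-4-3 — does not fall throughout.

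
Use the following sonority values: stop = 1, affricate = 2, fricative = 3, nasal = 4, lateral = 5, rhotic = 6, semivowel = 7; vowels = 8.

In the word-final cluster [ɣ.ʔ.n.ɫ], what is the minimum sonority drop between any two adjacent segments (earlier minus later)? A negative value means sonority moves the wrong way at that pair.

/ɣ/: fricative = 3.
/ʔ/: stop = 1.
/n/: nasal = 4.
/ɫ/: lateral = 5.
/ɣ/→/ʔ/: change +2.
/ʔ/→/n/: change -3.
/n/→/ɫ/: change -1.
Minimum = -3.

-3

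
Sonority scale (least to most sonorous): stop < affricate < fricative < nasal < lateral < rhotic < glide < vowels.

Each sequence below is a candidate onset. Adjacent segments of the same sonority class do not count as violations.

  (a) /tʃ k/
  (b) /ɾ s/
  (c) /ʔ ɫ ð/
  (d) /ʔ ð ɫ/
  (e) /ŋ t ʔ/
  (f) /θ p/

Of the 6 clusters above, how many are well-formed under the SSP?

1

(a) /tʃ k/: profile 2-1 — violates.
(b) /ɾ s/: profile 6-3 — violates.
(c) /ʔ ɫ ð/: profile 1-5-3 — violates.
(d) /ʔ ð ɫ/: profile 1-3-5 — obeys.
(e) /ŋ t ʔ/: profile 4-1-1 — violates.
(f) /θ p/: profile 3-1 — violates.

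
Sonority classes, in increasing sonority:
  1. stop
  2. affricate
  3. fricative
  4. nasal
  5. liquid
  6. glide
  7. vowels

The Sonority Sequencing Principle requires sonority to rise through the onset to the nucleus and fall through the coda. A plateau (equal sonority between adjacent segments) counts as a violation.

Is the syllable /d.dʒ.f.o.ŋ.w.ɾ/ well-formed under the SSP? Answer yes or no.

Onset: /d/ is a stop (sonority 1), /dʒ/ is an affricate (sonority 2), /f/ is a fricative (sonority 3); then the nucleus /o/ (sonority 7).
Onset profile 1-2-3-7 — rises to the nucleus.
Coda: /ŋ/ is a nasal (sonority 4), /w/ is a glide (sonority 6), /ɾ/ is a liquid (sonority 5).
Coda profile 7-4-6-5 — does not strictly fall throughout.

no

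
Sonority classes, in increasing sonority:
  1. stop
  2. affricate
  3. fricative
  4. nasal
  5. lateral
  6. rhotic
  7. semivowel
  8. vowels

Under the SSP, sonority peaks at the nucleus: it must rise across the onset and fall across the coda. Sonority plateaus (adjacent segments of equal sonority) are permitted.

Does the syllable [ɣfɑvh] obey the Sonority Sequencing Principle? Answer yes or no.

yes

Onset: /ɣ/ is a fricative (sonority 3), /f/ is a fricative (sonority 3); then the nucleus /ɑ/ (sonority 8).
Onset profile 3-3-8 — rises to the nucleus.
Coda: /v/ is a fricative (sonority 3), /h/ is a fricative (sonority 3).
Coda profile 8-3-3 — falls from the nucleus.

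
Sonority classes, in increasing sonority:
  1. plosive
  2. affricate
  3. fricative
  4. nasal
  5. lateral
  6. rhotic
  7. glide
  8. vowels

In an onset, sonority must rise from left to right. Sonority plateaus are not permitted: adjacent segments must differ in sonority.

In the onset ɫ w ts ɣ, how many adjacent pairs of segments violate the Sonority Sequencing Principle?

/ɫ/ — lateral, sonority 5.
/w/ — glide, sonority 7.
/ts/ — affricate, sonority 2.
/ɣ/ — fricative, sonority 3.
/ɫ/→/w/: 5→7 (rises) — ok.
/w/→/ts/: 7→2 (does not rise) — violation.
/ts/→/ɣ/: 2→3 (rises) — ok.

1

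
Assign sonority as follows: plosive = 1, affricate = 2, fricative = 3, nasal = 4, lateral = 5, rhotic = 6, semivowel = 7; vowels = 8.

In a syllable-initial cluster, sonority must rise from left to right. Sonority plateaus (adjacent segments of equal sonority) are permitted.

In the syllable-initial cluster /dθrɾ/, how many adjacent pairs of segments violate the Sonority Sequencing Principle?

/d/ is a plosive (sonority 1).
/θ/ is a fricative (sonority 3).
/r/ is a rhotic (sonority 6).
/ɾ/ is a rhotic (sonority 6).
/d/→/θ/: 1→3 (rises) — ok.
/θ/→/r/: 3→6 (rises) — ok.
/r/→/ɾ/: 6→6 (plateau, allowed) — ok.

0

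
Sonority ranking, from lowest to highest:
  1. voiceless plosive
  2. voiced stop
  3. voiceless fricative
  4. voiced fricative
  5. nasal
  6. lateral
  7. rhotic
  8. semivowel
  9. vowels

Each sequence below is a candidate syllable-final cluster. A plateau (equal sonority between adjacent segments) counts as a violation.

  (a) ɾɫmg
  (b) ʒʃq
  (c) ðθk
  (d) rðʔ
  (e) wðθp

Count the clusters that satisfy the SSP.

5

(a) sonority 7-6-5-2: well-formed.
(b) sonority 4-3-1: well-formed.
(c) sonority 4-3-1: well-formed.
(d) sonority 7-4-1: well-formed.
(e) sonority 8-4-3-1: well-formed.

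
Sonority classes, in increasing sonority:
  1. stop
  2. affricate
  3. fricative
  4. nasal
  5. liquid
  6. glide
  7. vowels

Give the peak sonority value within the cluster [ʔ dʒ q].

/ʔ/: stop = 1.
/dʒ/: affricate = 2.
/q/: stop = 1.
The maximum is 2.

2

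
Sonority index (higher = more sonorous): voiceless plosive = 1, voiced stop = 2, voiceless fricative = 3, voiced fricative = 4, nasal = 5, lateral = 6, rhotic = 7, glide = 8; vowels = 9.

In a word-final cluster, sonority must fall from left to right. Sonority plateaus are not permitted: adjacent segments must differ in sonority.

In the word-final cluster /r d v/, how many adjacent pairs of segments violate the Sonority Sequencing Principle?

1

/r/ — rhotic, sonority 7.
/d/ — voiced stop, sonority 2.
/v/ — voiced fricative, sonority 4.
/r/→/d/: 7→2 (falls) — ok.
/d/→/v/: 2→4 (does not fall) — violation.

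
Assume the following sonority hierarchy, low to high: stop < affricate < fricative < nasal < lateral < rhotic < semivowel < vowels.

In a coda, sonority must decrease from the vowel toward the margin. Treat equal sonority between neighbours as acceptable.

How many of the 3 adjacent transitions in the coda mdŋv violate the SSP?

/m/: nasal = 4.
/d/: stop = 1.
/ŋ/: nasal = 4.
/v/: fricative = 3.
/m/→/d/: 4→1 (falls) — ok.
/d/→/ŋ/: 1→4 (does not fall) — violation.
/ŋ/→/v/: 4→3 (falls) — ok.

1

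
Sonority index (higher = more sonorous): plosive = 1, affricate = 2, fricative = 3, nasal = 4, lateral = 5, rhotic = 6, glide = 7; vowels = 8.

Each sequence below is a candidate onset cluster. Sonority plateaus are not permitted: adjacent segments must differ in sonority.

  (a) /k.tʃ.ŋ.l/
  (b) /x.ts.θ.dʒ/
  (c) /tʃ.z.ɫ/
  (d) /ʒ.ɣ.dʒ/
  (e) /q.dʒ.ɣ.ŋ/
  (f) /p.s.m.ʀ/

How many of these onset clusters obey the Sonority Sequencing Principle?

(a) sonority 1-2-4-5: well-formed.
(b) sonority 3-2-3-2: ill-formed.
(c) sonority 2-3-5: well-formed.
(d) sonority 3-3-2: ill-formed.
(e) sonority 1-2-3-4: well-formed.
(f) sonority 1-3-4-6: well-formed.

4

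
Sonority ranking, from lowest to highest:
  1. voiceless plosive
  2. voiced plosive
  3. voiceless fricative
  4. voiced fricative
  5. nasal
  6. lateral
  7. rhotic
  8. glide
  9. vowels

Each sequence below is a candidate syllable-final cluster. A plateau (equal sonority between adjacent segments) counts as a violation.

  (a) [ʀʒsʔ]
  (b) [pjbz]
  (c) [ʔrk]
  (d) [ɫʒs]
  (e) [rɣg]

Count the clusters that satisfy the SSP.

(a) sonority 7-4-3-1: well-formed.
(b) sonority 1-8-2-4: ill-formed.
(c) sonority 1-7-1: ill-formed.
(d) sonority 6-4-3: well-formed.
(e) sonority 7-4-2: well-formed.

3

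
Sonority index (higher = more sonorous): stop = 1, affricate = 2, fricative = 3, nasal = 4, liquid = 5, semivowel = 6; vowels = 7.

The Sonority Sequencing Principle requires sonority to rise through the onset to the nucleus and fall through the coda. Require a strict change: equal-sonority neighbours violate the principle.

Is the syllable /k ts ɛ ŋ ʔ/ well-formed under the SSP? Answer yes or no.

yes

Onset: /k/ is a stop (sonority 1), /ts/ is an affricate (sonority 2); then the nucleus /ɛ/ (sonority 7).
Onset profile 1-2-7 — rises to the nucleus.
Coda: /ŋ/ is a nasal (sonority 4), /ʔ/ is a stop (sonority 1).
Coda profile 7-4-1 — falls from the nucleus.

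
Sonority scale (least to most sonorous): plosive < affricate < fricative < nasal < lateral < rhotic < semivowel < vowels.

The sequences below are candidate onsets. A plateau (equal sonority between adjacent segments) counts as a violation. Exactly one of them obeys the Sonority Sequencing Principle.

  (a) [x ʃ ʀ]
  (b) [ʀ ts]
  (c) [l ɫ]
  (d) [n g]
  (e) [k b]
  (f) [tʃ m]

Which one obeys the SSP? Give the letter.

(a) sonority 3-3-6: ill-formed.
(b) sonority 6-2: ill-formed.
(c) sonority 5-5: ill-formed.
(d) sonority 4-1: ill-formed.
(e) sonority 1-1: ill-formed.
(f) sonority 2-4: well-formed.

f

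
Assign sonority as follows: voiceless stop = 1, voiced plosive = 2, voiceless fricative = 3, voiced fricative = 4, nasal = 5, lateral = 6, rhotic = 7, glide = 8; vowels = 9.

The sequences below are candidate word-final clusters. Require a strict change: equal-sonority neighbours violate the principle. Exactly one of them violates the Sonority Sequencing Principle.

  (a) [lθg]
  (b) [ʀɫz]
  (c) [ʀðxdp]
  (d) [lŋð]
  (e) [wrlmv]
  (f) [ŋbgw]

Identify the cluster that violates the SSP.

f

(a) 6-3-2 → obeys
(b) 7-6-4 → obeys
(c) 7-4-3-2-1 → obeys
(d) 6-5-4 → obeys
(e) 8-7-6-5-4 → obeys
(f) 5-2-2-8 → violates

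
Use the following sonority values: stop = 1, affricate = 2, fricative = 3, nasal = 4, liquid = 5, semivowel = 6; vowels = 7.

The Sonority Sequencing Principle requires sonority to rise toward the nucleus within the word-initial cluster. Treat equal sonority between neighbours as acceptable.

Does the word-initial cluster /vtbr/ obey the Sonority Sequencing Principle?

/v/ — fricative, sonority 3.
/t/ — stop, sonority 1.
/b/ — stop, sonority 1.
/r/ — liquid, sonority 5.
The profile is 3-1-1-5. Between /v/ (3) and /t/ (1) sonority does not rise, so the cluster violates the SSP.

no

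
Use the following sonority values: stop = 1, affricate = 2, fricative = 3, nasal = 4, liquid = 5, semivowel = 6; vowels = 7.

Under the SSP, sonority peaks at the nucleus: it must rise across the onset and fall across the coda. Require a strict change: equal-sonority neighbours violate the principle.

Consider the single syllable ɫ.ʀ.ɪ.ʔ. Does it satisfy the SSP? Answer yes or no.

Onset: /ɫ/ is a liquid (sonority 5), /ʀ/ is a liquid (sonority 5); then the nucleus /ɪ/ (sonority 7).
Onset profile 5-5-7 — does not strictly rise throughout.
Coda: /ʔ/ is a stop (sonority 1).
Coda profile 7-1 — falls from the nucleus.

no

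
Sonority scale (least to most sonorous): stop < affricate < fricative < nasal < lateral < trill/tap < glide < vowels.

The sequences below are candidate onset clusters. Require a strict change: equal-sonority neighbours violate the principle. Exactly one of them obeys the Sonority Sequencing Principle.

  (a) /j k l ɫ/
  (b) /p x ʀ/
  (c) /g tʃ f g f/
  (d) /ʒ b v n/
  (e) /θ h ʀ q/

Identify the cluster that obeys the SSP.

b

(a) 7-1-5-5 → violates
(b) 1-3-6 → obeys
(c) 1-2-3-1-3 → violates
(d) 3-1-3-4 → violates
(e) 3-3-6-1 → violates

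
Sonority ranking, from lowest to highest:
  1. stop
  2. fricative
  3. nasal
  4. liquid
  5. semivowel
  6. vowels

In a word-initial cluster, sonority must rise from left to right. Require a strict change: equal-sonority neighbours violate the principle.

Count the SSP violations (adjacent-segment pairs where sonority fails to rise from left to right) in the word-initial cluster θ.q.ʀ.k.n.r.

/θ/ — fricative, sonority 2.
/q/ — stop, sonority 1.
/ʀ/ — liquid, sonority 4.
/k/ — stop, sonority 1.
/n/ — nasal, sonority 3.
/r/ — liquid, sonority 4.
/θ/→/q/: 2→1 (does not rise) — violation.
/q/→/ʀ/: 1→4 (rises) — ok.
/ʀ/→/k/: 4→1 (does not rise) — violation.
/k/→/n/: 1→3 (rises) — ok.
/n/→/r/: 3→4 (rises) — ok.

2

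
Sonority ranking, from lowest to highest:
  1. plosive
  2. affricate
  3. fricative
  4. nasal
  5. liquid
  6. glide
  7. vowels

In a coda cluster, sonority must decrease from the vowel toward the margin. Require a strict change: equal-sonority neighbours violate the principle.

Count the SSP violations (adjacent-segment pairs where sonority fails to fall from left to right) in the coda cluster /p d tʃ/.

/p/ — plosive, sonority 1.
/d/ — plosive, sonority 1.
/tʃ/ — affricate, sonority 2.
/p/→/d/: 1→1 (plateau) — violation.
/d/→/tʃ/: 1→2 (does not fall) — violation.

2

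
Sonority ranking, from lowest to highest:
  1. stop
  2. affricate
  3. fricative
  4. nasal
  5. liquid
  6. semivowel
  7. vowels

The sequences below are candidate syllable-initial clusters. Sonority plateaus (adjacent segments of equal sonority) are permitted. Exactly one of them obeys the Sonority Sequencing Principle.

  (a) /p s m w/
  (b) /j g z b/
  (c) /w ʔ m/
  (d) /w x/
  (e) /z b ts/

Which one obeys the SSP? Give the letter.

(a) 1-3-4-6 → obeys
(b) 6-1-3-1 → violates
(c) 6-1-4 → violates
(d) 6-3 → violates
(e) 3-1-2 → violates

a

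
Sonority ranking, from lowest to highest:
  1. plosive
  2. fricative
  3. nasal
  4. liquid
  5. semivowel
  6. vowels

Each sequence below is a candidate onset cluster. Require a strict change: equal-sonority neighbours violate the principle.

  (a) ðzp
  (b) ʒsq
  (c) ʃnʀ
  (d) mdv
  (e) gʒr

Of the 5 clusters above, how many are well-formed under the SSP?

2

(a) sonority 2-2-1: ill-formed.
(b) sonority 2-2-1: ill-formed.
(c) sonority 2-3-4: well-formed.
(d) sonority 3-1-2: ill-formed.
(e) sonority 1-2-4: well-formed.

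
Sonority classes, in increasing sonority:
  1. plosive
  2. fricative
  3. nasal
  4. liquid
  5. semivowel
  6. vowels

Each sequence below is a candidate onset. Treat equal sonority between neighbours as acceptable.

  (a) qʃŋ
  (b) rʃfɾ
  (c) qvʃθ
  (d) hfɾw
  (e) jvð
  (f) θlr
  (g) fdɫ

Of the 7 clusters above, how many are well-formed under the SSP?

(a) qʃŋ: profile 1-2-3 — obeys.
(b) rʃfɾ: profile 4-2-2-4 — violates.
(c) qvʃθ: profile 1-2-2-2 — obeys.
(d) hfɾw: profile 2-2-4-5 — obeys.
(e) jvð: profile 5-2-2 — violates.
(f) θlr: profile 2-4-4 — obeys.
(g) fdɫ: profile 2-1-4 — violates.

4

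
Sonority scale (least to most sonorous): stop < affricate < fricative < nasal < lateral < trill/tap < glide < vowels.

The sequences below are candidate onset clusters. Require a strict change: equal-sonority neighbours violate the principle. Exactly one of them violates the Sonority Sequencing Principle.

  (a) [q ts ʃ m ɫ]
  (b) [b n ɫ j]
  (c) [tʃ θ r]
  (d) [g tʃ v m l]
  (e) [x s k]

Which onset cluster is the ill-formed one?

(a) sonority 1-2-3-4-5: well-formed.
(b) sonority 1-4-5-7: well-formed.
(c) sonority 2-3-6: well-formed.
(d) sonority 1-2-3-4-5: well-formed.
(e) sonority 3-3-1: ill-formed.

e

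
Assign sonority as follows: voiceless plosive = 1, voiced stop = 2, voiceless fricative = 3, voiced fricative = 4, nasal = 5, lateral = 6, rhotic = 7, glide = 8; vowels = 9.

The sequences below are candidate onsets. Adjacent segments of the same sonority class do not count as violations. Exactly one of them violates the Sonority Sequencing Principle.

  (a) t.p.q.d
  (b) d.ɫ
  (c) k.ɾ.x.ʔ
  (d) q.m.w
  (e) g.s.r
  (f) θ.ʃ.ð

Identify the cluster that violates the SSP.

(a) 1-1-1-2 → obeys
(b) 2-6 → obeys
(c) 1-7-3-1 → violates
(d) 1-5-8 → obeys
(e) 2-3-7 → obeys
(f) 3-3-4 → obeys

c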